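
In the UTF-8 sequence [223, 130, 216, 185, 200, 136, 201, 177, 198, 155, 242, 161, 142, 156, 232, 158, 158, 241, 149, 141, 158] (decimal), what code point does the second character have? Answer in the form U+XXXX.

Offset 0: leading byte 0xDF = 11011111 → 2-byte char #1 = DF 82.
Offset 2: leading byte 0xD8 = 11011000 → 2-byte char #2 = D8 B9.
Leading byte 0xD8 = 11011000 matches 110xxxxx → 2-byte sequence.
Byte 1: 0xD8 = 11011000, payload 11000 (5 bits).
Byte 2: 0xB9 = 10111001 (10xxxxxx ✓), payload 111001.
Concatenate: 11000111001 = 0x639 (11 bits → U+0639).

U+0639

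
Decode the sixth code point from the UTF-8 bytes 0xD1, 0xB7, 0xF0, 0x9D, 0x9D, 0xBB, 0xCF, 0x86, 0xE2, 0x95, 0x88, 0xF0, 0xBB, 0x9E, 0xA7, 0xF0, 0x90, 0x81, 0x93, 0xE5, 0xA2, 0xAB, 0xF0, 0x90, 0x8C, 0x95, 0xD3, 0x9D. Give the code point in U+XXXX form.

Offset 0: leading byte 0xD1 = 11010001 → 2-byte char #1 = D1 B7.
Offset 2: leading byte 0xF0 = 11110000 → 4-byte char #2 = F0 9D 9D BB.
Offset 6: leading byte 0xCF = 11001111 → 2-byte char #3 = CF 86.
Offset 8: leading byte 0xE2 = 11100010 → 3-byte char #4 = E2 95 88.
Offset 11: leading byte 0xF0 = 11110000 → 4-byte char #5 = F0 BB 9E A7.
Offset 15: leading byte 0xF0 = 11110000 → 4-byte char #6 = F0 90 81 93.
Leading byte 0xF0 = 11110000 matches 11110xxx → 4-byte sequence.
Byte 1: 0xF0 = 11110000, payload 000 (3 bits).
Byte 2: 0x90 = 10010000 (10xxxxxx ✓), payload 010000.
Byte 3: 0x81 = 10000001 (10xxxxxx ✓), payload 000001.
Byte 4: 0x93 = 10010011 (10xxxxxx ✓), payload 010011.
Concatenate: 000010000000001010011 = 0x10053 (21 bits → U+10053).

U+10053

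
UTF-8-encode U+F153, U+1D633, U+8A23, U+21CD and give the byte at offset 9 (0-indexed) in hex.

U+F153 → 3-byte form EF 85 93 at offsets 0–2.
U+1D633 → 4-byte form F0 9D 98 B3 at offsets 3–6.
U+8A23 → 3-byte form E8 A8 A3 at offsets 7–9.
Offset 9 falls in char 3's range; it's byte 3 of E8 A8 A3 = 0xA3.

0xA3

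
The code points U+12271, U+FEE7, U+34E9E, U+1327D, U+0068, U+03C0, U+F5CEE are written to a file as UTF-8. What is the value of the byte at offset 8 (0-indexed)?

U+12271 → 4-byte form F0 92 89 B1 at offsets 0–3.
U+FEE7 → 3-byte form EF BB A7 at offsets 4–6.
U+34E9E → 4-byte form F0 B4 BA 9E at offsets 7–10.
Offset 8 falls in char 3's range; it's byte 2 of F0 B4 BA 9E = 0xB4.

0xB4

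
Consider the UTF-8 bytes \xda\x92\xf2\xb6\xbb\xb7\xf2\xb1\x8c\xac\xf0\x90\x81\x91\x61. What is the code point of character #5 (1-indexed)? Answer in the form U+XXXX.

U+0061

Offset 0: leading byte 0xDA = 11011010 → 2-byte char #1 = DA 92.
Offset 2: leading byte 0xF2 = 11110010 → 4-byte char #2 = F2 B6 BB B7.
Offset 6: leading byte 0xF2 = 11110010 → 4-byte char #3 = F2 B1 8C AC.
Offset 10: leading byte 0xF0 = 11110000 → 4-byte char #4 = F0 90 81 91.
Offset 14: leading byte 0x61 = 01100001 → 1-byte char #5 = 61.
Leading byte 0x61 = 01100001 matches 0xxxxxxx → 1-byte sequence.
Byte 1: 0x61 = 01100001, payload 1100001 (7 bits).
Concatenate: 1100001 = 0x61 (7 bits → U+0061).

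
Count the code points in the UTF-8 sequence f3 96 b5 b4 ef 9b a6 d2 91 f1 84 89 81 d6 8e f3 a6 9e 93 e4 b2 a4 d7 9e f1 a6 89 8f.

9

Byte at offset 0: 0xF3 = 11110011 → 4-byte char (#1). Advance 4.
Byte at offset 4: 0xEF = 11101111 → 3-byte char (#2). Advance 3.
Byte at offset 7: 0xD2 = 11010010 → 2-byte char (#3). Advance 2.
Byte at offset 9: 0xF1 = 11110001 → 4-byte char (#4). Advance 4.
Byte at offset 13: 0xD6 = 11010110 → 2-byte char (#5). Advance 2.
Byte at offset 15: 0xF3 = 11110011 → 4-byte char (#6). Advance 4.
Byte at offset 19: 0xE4 = 11100100 → 3-byte char (#7). Advance 3.
Byte at offset 22: 0xD7 = 11010111 → 2-byte char (#8). Advance 2.
Byte at offset 24: 0xF1 = 11110001 → 4-byte char (#9). Advance 4.
Reached end at offset 28 after 9 code points.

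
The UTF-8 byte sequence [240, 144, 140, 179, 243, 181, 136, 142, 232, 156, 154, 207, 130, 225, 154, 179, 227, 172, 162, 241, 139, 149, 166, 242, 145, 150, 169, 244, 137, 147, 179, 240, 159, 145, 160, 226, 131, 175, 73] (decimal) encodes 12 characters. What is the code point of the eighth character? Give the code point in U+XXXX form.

U+915A9

Offset 0: leading byte 0xF0 = 11110000 → 4-byte char #1 = F0 90 8C B3.
Offset 4: leading byte 0xF3 = 11110011 → 4-byte char #2 = F3 B5 88 8E.
Offset 8: leading byte 0xE8 = 11101000 → 3-byte char #3 = E8 9C 9A.
Offset 11: leading byte 0xCF = 11001111 → 2-byte char #4 = CF 82.
Offset 13: leading byte 0xE1 = 11100001 → 3-byte char #5 = E1 9A B3.
Offset 16: leading byte 0xE3 = 11100011 → 3-byte char #6 = E3 AC A2.
Offset 19: leading byte 0xF1 = 11110001 → 4-byte char #7 = F1 8B 95 A6.
Offset 23: leading byte 0xF2 = 11110010 → 4-byte char #8 = F2 91 96 A9.
Leading byte 0xF2 = 11110010 matches 11110xxx → 4-byte sequence.
Byte 1: 0xF2 = 11110010, payload 010 (3 bits).
Byte 2: 0x91 = 10010001 (10xxxxxx ✓), payload 010001.
Byte 3: 0x96 = 10010110 (10xxxxxx ✓), payload 010110.
Byte 4: 0xA9 = 10101001 (10xxxxxx ✓), payload 101001.
Concatenate: 010010001010110101001 = 0x915A9 (21 bits → U+915A9).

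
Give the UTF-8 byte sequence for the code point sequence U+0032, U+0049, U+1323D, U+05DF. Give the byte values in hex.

U+0032: 1-byte form → 32.
U+0049: 1-byte form → 49.
U+1323D: 4-byte form → F0 93 88 BD.
U+05DF: 2-byte form → D7 9F.
Concatenated (8 bytes): 32 49 F0 93 88 BD D7 9F.

32 49 F0 93 88 BD D7 9F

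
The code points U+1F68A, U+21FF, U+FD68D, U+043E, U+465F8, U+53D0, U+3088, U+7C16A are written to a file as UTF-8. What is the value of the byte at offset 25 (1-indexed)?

0xBC

1-indexed offset 25 is 0-indexed offset 24.
U+1F68A → 4-byte form F0 9F 9A 8A at offsets 0–3.
U+21FF → 3-byte form E2 87 BF at offsets 4–6.
U+FD68D → 4-byte form F3 BD 9A 8D at offsets 7–10.
U+043E → 2-byte form D0 BE at offsets 11–12.
U+465F8 → 4-byte form F1 86 97 B8 at offsets 13–16.
U+53D0 → 3-byte form E5 8F 90 at offsets 17–19.
U+3088 → 3-byte form E3 82 88 at offsets 20–22.
U+7C16A → 4-byte form F1 BC 85 AA at offsets 23–26.
Offset 24 falls in char 8's range; it's byte 2 of F1 BC 85 AA = 0xBC.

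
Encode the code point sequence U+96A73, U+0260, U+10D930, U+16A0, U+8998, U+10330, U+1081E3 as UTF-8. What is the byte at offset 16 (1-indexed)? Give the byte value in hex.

1-indexed offset 16 is 0-indexed offset 15.
U+96A73 → 4-byte form F2 96 A9 B3 at offsets 0–3.
U+0260 → 2-byte form C9 A0 at offsets 4–5.
U+10D930 → 4-byte form F4 8D A4 B0 at offsets 6–9.
U+16A0 → 3-byte form E1 9A A0 at offsets 10–12.
U+8998 → 3-byte form E8 A6 98 at offsets 13–15.
Offset 15 falls in char 5's range; it's byte 3 of E8 A6 98 = 0x98.

0x98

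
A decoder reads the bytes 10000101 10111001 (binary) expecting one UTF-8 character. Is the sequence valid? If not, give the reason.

Byte 0x85 = 10000101 has the form 10xxxxxx — a continuation byte — but there is no preceding leading byte.

invalid (continuation byte with no leading byte)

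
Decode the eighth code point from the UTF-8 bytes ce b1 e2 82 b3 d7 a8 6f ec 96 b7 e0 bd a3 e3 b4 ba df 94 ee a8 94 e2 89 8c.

U+07D4

Offset 0: leading byte 0xCE = 11001110 → 2-byte char #1 = CE B1.
Offset 2: leading byte 0xE2 = 11100010 → 3-byte char #2 = E2 82 B3.
Offset 5: leading byte 0xD7 = 11010111 → 2-byte char #3 = D7 A8.
Offset 7: leading byte 0x6F = 01101111 → 1-byte char #4 = 6F.
Offset 8: leading byte 0xEC = 11101100 → 3-byte char #5 = EC 96 B7.
Offset 11: leading byte 0xE0 = 11100000 → 3-byte char #6 = E0 BD A3.
Offset 14: leading byte 0xE3 = 11100011 → 3-byte char #7 = E3 B4 BA.
Offset 17: leading byte 0xDF = 11011111 → 2-byte char #8 = DF 94.
Leading byte 0xDF = 11011111 matches 110xxxxx → 2-byte sequence.
Byte 1: 0xDF = 11011111, payload 11111 (5 bits).
Byte 2: 0x94 = 10010100 (10xxxxxx ✓), payload 010100.
Concatenate: 11111010100 = 0x7D4 (11 bits → U+07D4).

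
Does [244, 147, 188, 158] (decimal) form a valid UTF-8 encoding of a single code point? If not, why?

Leading byte 0xF4 = 11110100 → 4-byte form.
Payload = 0x113F1E, which exceeds U+10FFFF, the maximum Unicode code point. (Leading bytes F5–FF, or F4 followed by ≥ 0x90, are invalid.)

invalid (encodes a value above U+10FFFF)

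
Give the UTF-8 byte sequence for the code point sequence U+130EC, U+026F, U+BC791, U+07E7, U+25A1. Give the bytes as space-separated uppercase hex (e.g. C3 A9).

F0 93 83 AC C9 AF F2 BC 9E 91 DF A7 E2 96 A1

U+130EC: 4-byte form → F0 93 83 AC.
U+026F: 2-byte form → C9 AF.
U+BC791: 4-byte form → F2 BC 9E 91.
U+07E7: 2-byte form → DF A7.
U+25A1: 3-byte form → E2 96 A1.
Concatenated (15 bytes): F0 93 83 AC C9 AF F2 BC 9E 91 DF A7 E2 96 A1.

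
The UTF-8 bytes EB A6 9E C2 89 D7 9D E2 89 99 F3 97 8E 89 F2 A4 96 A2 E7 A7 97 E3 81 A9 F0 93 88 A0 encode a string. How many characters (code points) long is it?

9

Byte at offset 0: 0xEB = 11101011 → 3-byte char (#1). Advance 3.
Byte at offset 3: 0xC2 = 11000010 → 2-byte char (#2). Advance 2.
Byte at offset 5: 0xD7 = 11010111 → 2-byte char (#3). Advance 2.
Byte at offset 7: 0xE2 = 11100010 → 3-byte char (#4). Advance 3.
Byte at offset 10: 0xF3 = 11110011 → 4-byte char (#5). Advance 4.
Byte at offset 14: 0xF2 = 11110010 → 4-byte char (#6). Advance 4.
Byte at offset 18: 0xE7 = 11100111 → 3-byte char (#7). Advance 3.
Byte at offset 21: 0xE3 = 11100011 → 3-byte char (#8). Advance 3.
Byte at offset 24: 0xF0 = 11110000 → 4-byte char (#9). Advance 4.
Reached end at offset 28 after 9 code points.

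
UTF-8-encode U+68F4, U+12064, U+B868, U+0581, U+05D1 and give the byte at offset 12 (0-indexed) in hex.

0xD7

U+68F4 → 3-byte form E6 A3 B4 at offsets 0–2.
U+12064 → 4-byte form F0 92 81 A4 at offsets 3–6.
U+B868 → 3-byte form EB A1 A8 at offsets 7–9.
U+0581 → 2-byte form D6 81 at offsets 10–11.
U+05D1 → 2-byte form D7 91 at offsets 12–13.
Offset 12 falls in char 5's range; it's byte 1 of D7 91 = 0xD7.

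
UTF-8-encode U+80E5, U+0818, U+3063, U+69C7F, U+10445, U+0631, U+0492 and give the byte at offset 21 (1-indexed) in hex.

1-indexed offset 21 is 0-indexed offset 20.
U+80E5 → 3-byte form E8 83 A5 at offsets 0–2.
U+0818 → 3-byte form E0 A0 98 at offsets 3–5.
U+3063 → 3-byte form E3 81 A3 at offsets 6–8.
U+69C7F → 4-byte form F1 A9 B1 BF at offsets 9–12.
U+10445 → 4-byte form F0 90 91 85 at offsets 13–16.
U+0631 → 2-byte form D8 B1 at offsets 17–18.
U+0492 → 2-byte form D2 92 at offsets 19–20.
Offset 20 falls in char 7's range; it's byte 2 of D2 92 = 0x92.

0x92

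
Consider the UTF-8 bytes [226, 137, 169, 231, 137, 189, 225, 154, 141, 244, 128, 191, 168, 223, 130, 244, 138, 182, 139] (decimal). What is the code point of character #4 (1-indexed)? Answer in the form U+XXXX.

Offset 0: leading byte 0xE2 = 11100010 → 3-byte char #1 = E2 89 A9.
Offset 3: leading byte 0xE7 = 11100111 → 3-byte char #2 = E7 89 BD.
Offset 6: leading byte 0xE1 = 11100001 → 3-byte char #3 = E1 9A 8D.
Offset 9: leading byte 0xF4 = 11110100 → 4-byte char #4 = F4 80 BF A8.
Leading byte 0xF4 = 11110100 matches 11110xxx → 4-byte sequence.
Byte 1: 0xF4 = 11110100, payload 100 (3 bits).
Byte 2: 0x80 = 10000000 (10xxxxxx ✓), payload 000000.
Byte 3: 0xBF = 10111111 (10xxxxxx ✓), payload 111111.
Byte 4: 0xA8 = 10101000 (10xxxxxx ✓), payload 101000.
Concatenate: 100000000111111101000 = 0x100FE8 (21 bits → U+100FE8).

U+100FE8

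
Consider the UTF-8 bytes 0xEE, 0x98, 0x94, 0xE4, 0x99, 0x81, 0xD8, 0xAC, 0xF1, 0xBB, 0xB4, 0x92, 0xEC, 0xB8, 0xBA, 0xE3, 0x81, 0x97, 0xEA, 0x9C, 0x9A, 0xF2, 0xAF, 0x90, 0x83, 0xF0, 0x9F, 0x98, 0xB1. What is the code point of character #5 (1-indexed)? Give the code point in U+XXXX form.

Offset 0: leading byte 0xEE = 11101110 → 3-byte char #1 = EE 98 94.
Offset 3: leading byte 0xE4 = 11100100 → 3-byte char #2 = E4 99 81.
Offset 6: leading byte 0xD8 = 11011000 → 2-byte char #3 = D8 AC.
Offset 8: leading byte 0xF1 = 11110001 → 4-byte char #4 = F1 BB B4 92.
Offset 12: leading byte 0xEC = 11101100 → 3-byte char #5 = EC B8 BA.
Leading byte 0xEC = 11101100 matches 1110xxxx → 3-byte sequence.
Byte 1: 0xEC = 11101100, payload 1100 (4 bits).
Byte 2: 0xB8 = 10111000 (10xxxxxx ✓), payload 111000.
Byte 3: 0xBA = 10111010 (10xxxxxx ✓), payload 111010.
Concatenate: 1100111000111010 = 0xCE3A (16 bits → U+CE3A).

U+CE3A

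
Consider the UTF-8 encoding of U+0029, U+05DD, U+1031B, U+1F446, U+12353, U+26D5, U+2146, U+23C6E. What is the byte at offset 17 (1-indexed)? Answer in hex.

1-indexed offset 17 is 0-indexed offset 16.
U+0029 → 1-byte form 29 at offsets 0–0.
U+05DD → 2-byte form D7 9D at offsets 1–2.
U+1031B → 4-byte form F0 90 8C 9B at offsets 3–6.
U+1F446 → 4-byte form F0 9F 91 86 at offsets 7–10.
U+12353 → 4-byte form F0 92 8D 93 at offsets 11–14.
U+26D5 → 3-byte form E2 9B 95 at offsets 15–17.
Offset 16 falls in char 6's range; it's byte 2 of E2 9B 95 = 0x9B.

0x9B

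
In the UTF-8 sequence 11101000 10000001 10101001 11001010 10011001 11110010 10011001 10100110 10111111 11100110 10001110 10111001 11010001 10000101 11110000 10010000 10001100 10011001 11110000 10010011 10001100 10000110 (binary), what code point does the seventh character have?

U+13306

Offset 0: leading byte 0xE8 = 11101000 → 3-byte char #1 = E8 81 A9.
Offset 3: leading byte 0xCA = 11001010 → 2-byte char #2 = CA 99.
Offset 5: leading byte 0xF2 = 11110010 → 4-byte char #3 = F2 99 A6 BF.
Offset 9: leading byte 0xE6 = 11100110 → 3-byte char #4 = E6 8E B9.
Offset 12: leading byte 0xD1 = 11010001 → 2-byte char #5 = D1 85.
Offset 14: leading byte 0xF0 = 11110000 → 4-byte char #6 = F0 90 8C 99.
Offset 18: leading byte 0xF0 = 11110000 → 4-byte char #7 = F0 93 8C 86.
Leading byte 0xF0 = 11110000 matches 11110xxx → 4-byte sequence.
Byte 1: 0xF0 = 11110000, payload 000 (3 bits).
Byte 2: 0x93 = 10010011 (10xxxxxx ✓), payload 010011.
Byte 3: 0x8C = 10001100 (10xxxxxx ✓), payload 001100.
Byte 4: 0x86 = 10000110 (10xxxxxx ✓), payload 000110.
Concatenate: 000010011001100000110 = 0x13306 (21 bits → U+13306).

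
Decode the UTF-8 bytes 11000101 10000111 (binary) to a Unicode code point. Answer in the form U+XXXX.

Leading byte 0xC5 = 11000101 matches 110xxxxx → 2-byte sequence.
Byte 1: 0xC5 = 11000101, payload 00101 (5 bits).
Byte 2: 0x87 = 10000111 (10xxxxxx ✓), payload 000111.
Concatenate: 00101000111 = 0x147 (11 bits → U+0147).

U+0147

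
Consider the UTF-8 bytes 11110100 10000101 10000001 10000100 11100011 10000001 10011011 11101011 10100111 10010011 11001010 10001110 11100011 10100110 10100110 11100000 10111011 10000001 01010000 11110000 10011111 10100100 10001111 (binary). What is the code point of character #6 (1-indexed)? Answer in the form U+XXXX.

U+0EC1

Offset 0: leading byte 0xF4 = 11110100 → 4-byte char #1 = F4 85 81 84.
Offset 4: leading byte 0xE3 = 11100011 → 3-byte char #2 = E3 81 9B.
Offset 7: leading byte 0xEB = 11101011 → 3-byte char #3 = EB A7 93.
Offset 10: leading byte 0xCA = 11001010 → 2-byte char #4 = CA 8E.
Offset 12: leading byte 0xE3 = 11100011 → 3-byte char #5 = E3 A6 A6.
Offset 15: leading byte 0xE0 = 11100000 → 3-byte char #6 = E0 BB 81.
Leading byte 0xE0 = 11100000 matches 1110xxxx → 3-byte sequence.
Byte 1: 0xE0 = 11100000, payload 0000 (4 bits).
Byte 2: 0xBB = 10111011 (10xxxxxx ✓), payload 111011.
Byte 3: 0x81 = 10000001 (10xxxxxx ✓), payload 000001.
Concatenate: 0000111011000001 = 0xEC1 (16 bits → U+0EC1).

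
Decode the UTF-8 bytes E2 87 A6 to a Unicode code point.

Leading byte 0xE2 = 11100010 matches 1110xxxx → 3-byte sequence.
Byte 1: 0xE2 = 11100010, payload 0010 (4 bits).
Byte 2: 0x87 = 10000111 (10xxxxxx ✓), payload 000111.
Byte 3: 0xA6 = 10100110 (10xxxxxx ✓), payload 100110.
Concatenate: 0010000111100110 = 0x21E6 (16 bits → U+21E6).

U+21E6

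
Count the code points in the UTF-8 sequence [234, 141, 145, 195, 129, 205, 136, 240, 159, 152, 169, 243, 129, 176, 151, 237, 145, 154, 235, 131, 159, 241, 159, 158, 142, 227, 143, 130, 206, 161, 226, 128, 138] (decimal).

Byte at offset 0: 0xEA = 11101010 → 3-byte char (#1). Advance 3.
Byte at offset 3: 0xC3 = 11000011 → 2-byte char (#2). Advance 2.
Byte at offset 5: 0xCD = 11001101 → 2-byte char (#3). Advance 2.
Byte at offset 7: 0xF0 = 11110000 → 4-byte char (#4). Advance 4.
Byte at offset 11: 0xF3 = 11110011 → 4-byte char (#5). Advance 4.
Byte at offset 15: 0xED = 11101101 → 3-byte char (#6). Advance 3.
Byte at offset 18: 0xEB = 11101011 → 3-byte char (#7). Advance 3.
Byte at offset 21: 0xF1 = 11110001 → 4-byte char (#8). Advance 4.
Byte at offset 25: 0xE3 = 11100011 → 3-byte char (#9). Advance 3.
Byte at offset 28: 0xCE = 11001110 → 2-byte char (#10). Advance 2.
Byte at offset 30: 0xE2 = 11100010 → 3-byte char (#11). Advance 3.
Reached end at offset 33 after 11 code points.

11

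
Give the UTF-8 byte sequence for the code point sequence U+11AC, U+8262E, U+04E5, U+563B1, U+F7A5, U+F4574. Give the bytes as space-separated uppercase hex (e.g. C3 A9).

U+11AC: 3-byte form → E1 86 AC.
U+8262E: 4-byte form → F2 82 98 AE.
U+04E5: 2-byte form → D3 A5.
U+563B1: 4-byte form → F1 96 8E B1.
U+F7A5: 3-byte form → EF 9E A5.
U+F4574: 4-byte form → F3 B4 95 B4.
Concatenated (20 bytes): E1 86 AC F2 82 98 AE D3 A5 F1 96 8E B1 EF 9E A5 F3 B4 95 B4.

E1 86 AC F2 82 98 AE D3 A5 F1 96 8E B1 EF 9E A5 F3 B4 95 B4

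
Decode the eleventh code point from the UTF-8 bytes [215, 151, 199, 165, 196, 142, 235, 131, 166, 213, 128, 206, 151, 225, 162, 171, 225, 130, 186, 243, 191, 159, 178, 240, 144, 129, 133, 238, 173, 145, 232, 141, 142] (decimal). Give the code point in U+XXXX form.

U+EB51

Offset 0: leading byte 0xD7 = 11010111 → 2-byte char #1 = D7 97.
Offset 2: leading byte 0xC7 = 11000111 → 2-byte char #2 = C7 A5.
Offset 4: leading byte 0xC4 = 11000100 → 2-byte char #3 = C4 8E.
Offset 6: leading byte 0xEB = 11101011 → 3-byte char #4 = EB 83 A6.
Offset 9: leading byte 0xD5 = 11010101 → 2-byte char #5 = D5 80.
Offset 11: leading byte 0xCE = 11001110 → 2-byte char #6 = CE 97.
Offset 13: leading byte 0xE1 = 11100001 → 3-byte char #7 = E1 A2 AB.
Offset 16: leading byte 0xE1 = 11100001 → 3-byte char #8 = E1 82 BA.
Offset 19: leading byte 0xF3 = 11110011 → 4-byte char #9 = F3 BF 9F B2.
Offset 23: leading byte 0xF0 = 11110000 → 4-byte char #10 = F0 90 81 85.
Offset 27: leading byte 0xEE = 11101110 → 3-byte char #11 = EE AD 91.
Leading byte 0xEE = 11101110 matches 1110xxxx → 3-byte sequence.
Byte 1: 0xEE = 11101110, payload 1110 (4 bits).
Byte 2: 0xAD = 10101101 (10xxxxxx ✓), payload 101101.
Byte 3: 0x91 = 10010001 (10xxxxxx ✓), payload 010001.
Concatenate: 1110101101010001 = 0xEB51 (16 bits → U+EB51).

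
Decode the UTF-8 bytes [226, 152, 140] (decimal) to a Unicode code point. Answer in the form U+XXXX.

Leading byte 0xE2 = 11100010 matches 1110xxxx → 3-byte sequence.
Byte 1: 0xE2 = 11100010, payload 0010 (4 bits).
Byte 2: 0x98 = 10011000 (10xxxxxx ✓), payload 011000.
Byte 3: 0x8C = 10001100 (10xxxxxx ✓), payload 001100.
Concatenate: 0010011000001100 = 0x260C (16 bits → U+260C).

U+260C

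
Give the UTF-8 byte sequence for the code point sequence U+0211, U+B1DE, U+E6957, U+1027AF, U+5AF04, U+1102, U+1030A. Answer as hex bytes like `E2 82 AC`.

C8 91 EB 87 9E F3 A6 A5 97 F4 82 9E AF F1 9A BC 84 E1 84 82 F0 90 8C 8A

U+0211: 2-byte form → C8 91.
U+B1DE: 3-byte form → EB 87 9E.
U+E6957: 4-byte form → F3 A6 A5 97.
U+1027AF: 4-byte form → F4 82 9E AF.
U+5AF04: 4-byte form → F1 9A BC 84.
U+1102: 3-byte form → E1 84 82.
U+1030A: 4-byte form → F0 90 8C 8A.
Concatenated (24 bytes): C8 91 EB 87 9E F3 A6 A5 97 F4 82 9E AF F1 9A BC 84 E1 84 82 F0 90 8C 8A.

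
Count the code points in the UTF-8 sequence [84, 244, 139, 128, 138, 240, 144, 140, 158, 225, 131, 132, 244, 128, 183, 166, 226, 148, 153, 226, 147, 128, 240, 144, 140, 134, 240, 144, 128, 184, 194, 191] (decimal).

10

Byte at offset 0: 0x54 = 01010100 → 1-byte char (#1). Advance 1.
Byte at offset 1: 0xF4 = 11110100 → 4-byte char (#2). Advance 4.
Byte at offset 5: 0xF0 = 11110000 → 4-byte char (#3). Advance 4.
Byte at offset 9: 0xE1 = 11100001 → 3-byte char (#4). Advance 3.
Byte at offset 12: 0xF4 = 11110100 → 4-byte char (#5). Advance 4.
Byte at offset 16: 0xE2 = 11100010 → 3-byte char (#6). Advance 3.
Byte at offset 19: 0xE2 = 11100010 → 3-byte char (#7). Advance 3.
Byte at offset 22: 0xF0 = 11110000 → 4-byte char (#8). Advance 4.
Byte at offset 26: 0xF0 = 11110000 → 4-byte char (#9). Advance 4.
Byte at offset 30: 0xC2 = 11000010 → 2-byte char (#10). Advance 2.
Reached end at offset 32 after 10 code points.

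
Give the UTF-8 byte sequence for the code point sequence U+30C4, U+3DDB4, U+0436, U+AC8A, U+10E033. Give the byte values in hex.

E3 83 84 F0 BD B6 B4 D0 B6 EA B2 8A F4 8E 80 B3

U+30C4: 3-byte form → E3 83 84.
U+3DDB4: 4-byte form → F0 BD B6 B4.
U+0436: 2-byte form → D0 B6.
U+AC8A: 3-byte form → EA B2 8A.
U+10E033: 4-byte form → F4 8E 80 B3.
Concatenated (16 bytes): E3 83 84 F0 BD B6 B4 D0 B6 EA B2 8A F4 8E 80 B3.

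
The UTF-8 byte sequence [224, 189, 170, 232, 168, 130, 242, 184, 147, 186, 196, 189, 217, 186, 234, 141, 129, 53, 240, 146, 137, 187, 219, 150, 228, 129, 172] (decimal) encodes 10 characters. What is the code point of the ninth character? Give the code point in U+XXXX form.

U+06D6

Offset 0: leading byte 0xE0 = 11100000 → 3-byte char #1 = E0 BD AA.
Offset 3: leading byte 0xE8 = 11101000 → 3-byte char #2 = E8 A8 82.
Offset 6: leading byte 0xF2 = 11110010 → 4-byte char #3 = F2 B8 93 BA.
Offset 10: leading byte 0xC4 = 11000100 → 2-byte char #4 = C4 BD.
Offset 12: leading byte 0xD9 = 11011001 → 2-byte char #5 = D9 BA.
Offset 14: leading byte 0xEA = 11101010 → 3-byte char #6 = EA 8D 81.
Offset 17: leading byte 0x35 = 00110101 → 1-byte char #7 = 35.
Offset 18: leading byte 0xF0 = 11110000 → 4-byte char #8 = F0 92 89 BB.
Offset 22: leading byte 0xDB = 11011011 → 2-byte char #9 = DB 96.
Leading byte 0xDB = 11011011 matches 110xxxxx → 2-byte sequence.
Byte 1: 0xDB = 11011011, payload 11011 (5 bits).
Byte 2: 0x96 = 10010110 (10xxxxxx ✓), payload 010110.
Concatenate: 11011010110 = 0x6D6 (11 bits → U+06D6).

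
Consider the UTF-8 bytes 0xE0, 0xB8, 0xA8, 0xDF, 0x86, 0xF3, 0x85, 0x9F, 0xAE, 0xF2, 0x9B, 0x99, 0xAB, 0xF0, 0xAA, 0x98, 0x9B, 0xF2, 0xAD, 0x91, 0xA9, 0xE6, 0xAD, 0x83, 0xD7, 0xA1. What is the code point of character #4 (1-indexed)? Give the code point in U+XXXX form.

Offset 0: leading byte 0xE0 = 11100000 → 3-byte char #1 = E0 B8 A8.
Offset 3: leading byte 0xDF = 11011111 → 2-byte char #2 = DF 86.
Offset 5: leading byte 0xF3 = 11110011 → 4-byte char #3 = F3 85 9F AE.
Offset 9: leading byte 0xF2 = 11110010 → 4-byte char #4 = F2 9B 99 AB.
Leading byte 0xF2 = 11110010 matches 11110xxx → 4-byte sequence.
Byte 1: 0xF2 = 11110010, payload 010 (3 bits).
Byte 2: 0x9B = 10011011 (10xxxxxx ✓), payload 011011.
Byte 3: 0x99 = 10011001 (10xxxxxx ✓), payload 011001.
Byte 4: 0xAB = 10101011 (10xxxxxx ✓), payload 101011.
Concatenate: 010011011011001101011 = 0x9B66B (21 bits → U+9B66B).

U+9B66B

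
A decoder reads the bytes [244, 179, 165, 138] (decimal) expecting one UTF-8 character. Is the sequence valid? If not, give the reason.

Leading byte 0xF4 = 11110100 → 4-byte form.
Payload = 0x13394A, which exceeds U+10FFFF, the maximum Unicode code point. (Leading bytes F5–FF, or F4 followed by ≥ 0x90, are invalid.)

invalid (encodes a value above U+10FFFF)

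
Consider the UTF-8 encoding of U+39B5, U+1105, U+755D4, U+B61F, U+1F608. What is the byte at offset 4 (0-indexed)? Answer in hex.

U+39B5 → 3-byte form E3 A6 B5 at offsets 0–2.
U+1105 → 3-byte form E1 84 85 at offsets 3–5.
Offset 4 falls in char 2's range; it's byte 2 of E1 84 85 = 0x84.

0x84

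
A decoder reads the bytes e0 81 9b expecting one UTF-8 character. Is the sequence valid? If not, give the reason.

invalid (overlong encoding)

Leading byte 0xE0 = 11100000 → 3-byte form.
Continuation bytes all match 10xxxxxx. Payload decodes to 0x5B.
But 0x5B < 0x800, the minimum for a 3-byte sequence — this is an overlong encoding.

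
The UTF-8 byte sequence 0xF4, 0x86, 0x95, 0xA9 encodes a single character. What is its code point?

U+106569

Leading byte 0xF4 = 11110100 matches 11110xxx → 4-byte sequence.
Byte 1: 0xF4 = 11110100, payload 100 (3 bits).
Byte 2: 0x86 = 10000110 (10xxxxxx ✓), payload 000110.
Byte 3: 0x95 = 10010101 (10xxxxxx ✓), payload 010101.
Byte 4: 0xA9 = 10101001 (10xxxxxx ✓), payload 101001.
Concatenate: 100000110010101101001 = 0x106569 (21 bits → U+106569).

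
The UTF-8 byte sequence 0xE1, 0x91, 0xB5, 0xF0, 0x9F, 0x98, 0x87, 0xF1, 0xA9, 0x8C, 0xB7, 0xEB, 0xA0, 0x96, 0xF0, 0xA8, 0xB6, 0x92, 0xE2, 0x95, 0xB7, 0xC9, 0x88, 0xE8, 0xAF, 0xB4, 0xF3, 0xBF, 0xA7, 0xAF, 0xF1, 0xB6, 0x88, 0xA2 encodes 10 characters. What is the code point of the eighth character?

Offset 0: leading byte 0xE1 = 11100001 → 3-byte char #1 = E1 91 B5.
Offset 3: leading byte 0xF0 = 11110000 → 4-byte char #2 = F0 9F 98 87.
Offset 7: leading byte 0xF1 = 11110001 → 4-byte char #3 = F1 A9 8C B7.
Offset 11: leading byte 0xEB = 11101011 → 3-byte char #4 = EB A0 96.
Offset 14: leading byte 0xF0 = 11110000 → 4-byte char #5 = F0 A8 B6 92.
Offset 18: leading byte 0xE2 = 11100010 → 3-byte char #6 = E2 95 B7.
Offset 21: leading byte 0xC9 = 11001001 → 2-byte char #7 = C9 88.
Offset 23: leading byte 0xE8 = 11101000 → 3-byte char #8 = E8 AF B4.
Leading byte 0xE8 = 11101000 matches 1110xxxx → 3-byte sequence.
Byte 1: 0xE8 = 11101000, payload 1000 (4 bits).
Byte 2: 0xAF = 10101111 (10xxxxxx ✓), payload 101111.
Byte 3: 0xB4 = 10110100 (10xxxxxx ✓), payload 110100.
Concatenate: 1000101111110100 = 0x8BF4 (16 bits → U+8BF4).

U+8BF4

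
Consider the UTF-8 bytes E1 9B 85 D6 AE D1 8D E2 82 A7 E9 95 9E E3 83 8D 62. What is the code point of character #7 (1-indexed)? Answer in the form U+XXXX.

U+0062

Offset 0: leading byte 0xE1 = 11100001 → 3-byte char #1 = E1 9B 85.
Offset 3: leading byte 0xD6 = 11010110 → 2-byte char #2 = D6 AE.
Offset 5: leading byte 0xD1 = 11010001 → 2-byte char #3 = D1 8D.
Offset 7: leading byte 0xE2 = 11100010 → 3-byte char #4 = E2 82 A7.
Offset 10: leading byte 0xE9 = 11101001 → 3-byte char #5 = E9 95 9E.
Offset 13: leading byte 0xE3 = 11100011 → 3-byte char #6 = E3 83 8D.
Offset 16: leading byte 0x62 = 01100010 → 1-byte char #7 = 62.
Leading byte 0x62 = 01100010 matches 0xxxxxxx → 1-byte sequence.
Byte 1: 0x62 = 01100010, payload 1100010 (7 bits).
Concatenate: 1100010 = 0x62 (7 bits → U+0062).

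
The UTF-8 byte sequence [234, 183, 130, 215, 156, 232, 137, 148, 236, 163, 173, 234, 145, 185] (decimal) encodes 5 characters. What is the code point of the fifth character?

Offset 0: leading byte 0xEA = 11101010 → 3-byte char #1 = EA B7 82.
Offset 3: leading byte 0xD7 = 11010111 → 2-byte char #2 = D7 9C.
Offset 5: leading byte 0xE8 = 11101000 → 3-byte char #3 = E8 89 94.
Offset 8: leading byte 0xEC = 11101100 → 3-byte char #4 = EC A3 AD.
Offset 11: leading byte 0xEA = 11101010 → 3-byte char #5 = EA 91 B9.
Leading byte 0xEA = 11101010 matches 1110xxxx → 3-byte sequence.
Byte 1: 0xEA = 11101010, payload 1010 (4 bits).
Byte 2: 0x91 = 10010001 (10xxxxxx ✓), payload 010001.
Byte 3: 0xB9 = 10111001 (10xxxxxx ✓), payload 111001.
Concatenate: 1010010001111001 = 0xA479 (16 bits → U+A479).

U+A479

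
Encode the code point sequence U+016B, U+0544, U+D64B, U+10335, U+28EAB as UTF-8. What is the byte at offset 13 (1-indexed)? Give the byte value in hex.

1-indexed offset 13 is 0-indexed offset 12.
U+016B → 2-byte form C5 AB at offsets 0–1.
U+0544 → 2-byte form D5 84 at offsets 2–3.
U+D64B → 3-byte form ED 99 8B at offsets 4–6.
U+10335 → 4-byte form F0 90 8C B5 at offsets 7–10.
U+28EAB → 4-byte form F0 A8 BA AB at offsets 11–14.
Offset 12 falls in char 5's range; it's byte 2 of F0 A8 BA AB = 0xA8.

0xA8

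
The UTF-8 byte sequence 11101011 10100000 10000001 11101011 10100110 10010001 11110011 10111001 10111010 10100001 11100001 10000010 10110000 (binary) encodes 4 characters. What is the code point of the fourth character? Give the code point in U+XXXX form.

U+10B0

Offset 0: leading byte 0xEB = 11101011 → 3-byte char #1 = EB A0 81.
Offset 3: leading byte 0xEB = 11101011 → 3-byte char #2 = EB A6 91.
Offset 6: leading byte 0xF3 = 11110011 → 4-byte char #3 = F3 B9 BA A1.
Offset 10: leading byte 0xE1 = 11100001 → 3-byte char #4 = E1 82 B0.
Leading byte 0xE1 = 11100001 matches 1110xxxx → 3-byte sequence.
Byte 1: 0xE1 = 11100001, payload 0001 (4 bits).
Byte 2: 0x82 = 10000010 (10xxxxxx ✓), payload 000010.
Byte 3: 0xB0 = 10110000 (10xxxxxx ✓), payload 110000.
Concatenate: 0001000010110000 = 0x10B0 (16 bits → U+10B0).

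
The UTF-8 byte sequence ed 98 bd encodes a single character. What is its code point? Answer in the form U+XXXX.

U+D63D

Leading byte 0xED = 11101101 matches 1110xxxx → 3-byte sequence.
Byte 1: 0xED = 11101101, payload 1101 (4 bits).
Byte 2: 0x98 = 10011000 (10xxxxxx ✓), payload 011000.
Byte 3: 0xBD = 10111101 (10xxxxxx ✓), payload 111101.
Concatenate: 1101011000111101 = 0xD63D (16 bits → U+D63D).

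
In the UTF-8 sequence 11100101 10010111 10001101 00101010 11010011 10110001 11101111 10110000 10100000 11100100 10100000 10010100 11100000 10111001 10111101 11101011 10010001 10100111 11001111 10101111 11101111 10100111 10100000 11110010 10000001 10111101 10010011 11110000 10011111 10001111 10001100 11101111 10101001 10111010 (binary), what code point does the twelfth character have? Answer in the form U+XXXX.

Offset 0: leading byte 0xE5 = 11100101 → 3-byte char #1 = E5 97 8D.
Offset 3: leading byte 0x2A = 00101010 → 1-byte char #2 = 2A.
Offset 4: leading byte 0xD3 = 11010011 → 2-byte char #3 = D3 B1.
Offset 6: leading byte 0xEF = 11101111 → 3-byte char #4 = EF B0 A0.
Offset 9: leading byte 0xE4 = 11100100 → 3-byte char #5 = E4 A0 94.
Offset 12: leading byte 0xE0 = 11100000 → 3-byte char #6 = E0 B9 BD.
Offset 15: leading byte 0xEB = 11101011 → 3-byte char #7 = EB 91 A7.
Offset 18: leading byte 0xCF = 11001111 → 2-byte char #8 = CF AF.
Offset 20: leading byte 0xEF = 11101111 → 3-byte char #9 = EF A7 A0.
Offset 23: leading byte 0xF2 = 11110010 → 4-byte char #10 = F2 81 BD 93.
Offset 27: leading byte 0xF0 = 11110000 → 4-byte char #11 = F0 9F 8F 8C.
Offset 31: leading byte 0xEF = 11101111 → 3-byte char #12 = EF A9 BA.
Leading byte 0xEF = 11101111 matches 1110xxxx → 3-byte sequence.
Byte 1: 0xEF = 11101111, payload 1111 (4 bits).
Byte 2: 0xA9 = 10101001 (10xxxxxx ✓), payload 101001.
Byte 3: 0xBA = 10111010 (10xxxxxx ✓), payload 111010.
Concatenate: 1111101001111010 = 0xFA7A (16 bits → U+FA7A).

U+FA7A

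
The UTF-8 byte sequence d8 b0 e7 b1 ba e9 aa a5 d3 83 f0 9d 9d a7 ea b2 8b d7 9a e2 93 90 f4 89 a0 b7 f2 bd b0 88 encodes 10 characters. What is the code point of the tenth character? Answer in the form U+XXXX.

U+BDC08

Offset 0: leading byte 0xD8 = 11011000 → 2-byte char #1 = D8 B0.
Offset 2: leading byte 0xE7 = 11100111 → 3-byte char #2 = E7 B1 BA.
Offset 5: leading byte 0xE9 = 11101001 → 3-byte char #3 = E9 AA A5.
Offset 8: leading byte 0xD3 = 11010011 → 2-byte char #4 = D3 83.
Offset 10: leading byte 0xF0 = 11110000 → 4-byte char #5 = F0 9D 9D A7.
Offset 14: leading byte 0xEA = 11101010 → 3-byte char #6 = EA B2 8B.
Offset 17: leading byte 0xD7 = 11010111 → 2-byte char #7 = D7 9A.
Offset 19: leading byte 0xE2 = 11100010 → 3-byte char #8 = E2 93 90.
Offset 22: leading byte 0xF4 = 11110100 → 4-byte char #9 = F4 89 A0 B7.
Offset 26: leading byte 0xF2 = 11110010 → 4-byte char #10 = F2 BD B0 88.
Leading byte 0xF2 = 11110010 matches 11110xxx → 4-byte sequence.
Byte 1: 0xF2 = 11110010, payload 010 (3 bits).
Byte 2: 0xBD = 10111101 (10xxxxxx ✓), payload 111101.
Byte 3: 0xB0 = 10110000 (10xxxxxx ✓), payload 110000.
Byte 4: 0x88 = 10001000 (10xxxxxx ✓), payload 001000.
Concatenate: 010111101110000001000 = 0xBDC08 (21 bits → U+BDC08).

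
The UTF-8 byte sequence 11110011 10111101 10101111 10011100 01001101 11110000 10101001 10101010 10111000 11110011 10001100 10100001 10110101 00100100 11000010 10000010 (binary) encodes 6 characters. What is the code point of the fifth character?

Offset 0: leading byte 0xF3 = 11110011 → 4-byte char #1 = F3 BD AF 9C.
Offset 4: leading byte 0x4D = 01001101 → 1-byte char #2 = 4D.
Offset 5: leading byte 0xF0 = 11110000 → 4-byte char #3 = F0 A9 AA B8.
Offset 9: leading byte 0xF3 = 11110011 → 4-byte char #4 = F3 8C A1 B5.
Offset 13: leading byte 0x24 = 00100100 → 1-byte char #5 = 24.
Leading byte 0x24 = 00100100 matches 0xxxxxxx → 1-byte sequence.
Byte 1: 0x24 = 00100100, payload 0100100 (7 bits).
Concatenate: 0100100 = 0x24 (7 bits → U+0024).

U+0024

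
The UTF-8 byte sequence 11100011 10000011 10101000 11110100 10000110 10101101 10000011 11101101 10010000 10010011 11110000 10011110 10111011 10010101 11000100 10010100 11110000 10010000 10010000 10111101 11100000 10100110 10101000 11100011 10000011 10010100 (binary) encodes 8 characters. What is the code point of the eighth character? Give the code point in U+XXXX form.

Offset 0: leading byte 0xE3 = 11100011 → 3-byte char #1 = E3 83 A8.
Offset 3: leading byte 0xF4 = 11110100 → 4-byte char #2 = F4 86 AD 83.
Offset 7: leading byte 0xED = 11101101 → 3-byte char #3 = ED 90 93.
Offset 10: leading byte 0xF0 = 11110000 → 4-byte char #4 = F0 9E BB 95.
Offset 14: leading byte 0xC4 = 11000100 → 2-byte char #5 = C4 94.
Offset 16: leading byte 0xF0 = 11110000 → 4-byte char #6 = F0 90 90 BD.
Offset 20: leading byte 0xE0 = 11100000 → 3-byte char #7 = E0 A6 A8.
Offset 23: leading byte 0xE3 = 11100011 → 3-byte char #8 = E3 83 94.
Leading byte 0xE3 = 11100011 matches 1110xxxx → 3-byte sequence.
Byte 1: 0xE3 = 11100011, payload 0011 (4 bits).
Byte 2: 0x83 = 10000011 (10xxxxxx ✓), payload 000011.
Byte 3: 0x94 = 10010100 (10xxxxxx ✓), payload 010100.
Concatenate: 0011000011010100 = 0x30D4 (16 bits → U+30D4).

U+30D4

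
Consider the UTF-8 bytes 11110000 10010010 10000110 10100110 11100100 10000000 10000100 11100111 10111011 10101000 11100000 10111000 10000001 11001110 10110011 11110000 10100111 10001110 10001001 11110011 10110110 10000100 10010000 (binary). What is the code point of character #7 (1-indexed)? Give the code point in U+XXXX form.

U+F6110

Offset 0: leading byte 0xF0 = 11110000 → 4-byte char #1 = F0 92 86 A6.
Offset 4: leading byte 0xE4 = 11100100 → 3-byte char #2 = E4 80 84.
Offset 7: leading byte 0xE7 = 11100111 → 3-byte char #3 = E7 BB A8.
Offset 10: leading byte 0xE0 = 11100000 → 3-byte char #4 = E0 B8 81.
Offset 13: leading byte 0xCE = 11001110 → 2-byte char #5 = CE B3.
Offset 15: leading byte 0xF0 = 11110000 → 4-byte char #6 = F0 A7 8E 89.
Offset 19: leading byte 0xF3 = 11110011 → 4-byte char #7 = F3 B6 84 90.
Leading byte 0xF3 = 11110011 matches 11110xxx → 4-byte sequence.
Byte 1: 0xF3 = 11110011, payload 011 (3 bits).
Byte 2: 0xB6 = 10110110 (10xxxxxx ✓), payload 110110.
Byte 3: 0x84 = 10000100 (10xxxxxx ✓), payload 000100.
Byte 4: 0x90 = 10010000 (10xxxxxx ✓), payload 010000.
Concatenate: 011110110000100010000 = 0xF6110 (21 bits → U+F6110).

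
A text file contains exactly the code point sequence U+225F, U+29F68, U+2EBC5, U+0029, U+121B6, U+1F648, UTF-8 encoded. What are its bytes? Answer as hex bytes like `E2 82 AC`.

E2 89 9F F0 A9 BD A8 F0 AE AF 85 29 F0 92 86 B6 F0 9F 99 88

U+225F: 3-byte form → E2 89 9F.
U+29F68: 4-byte form → F0 A9 BD A8.
U+2EBC5: 4-byte form → F0 AE AF 85.
U+0029: 1-byte form → 29.
U+121B6: 4-byte form → F0 92 86 B6.
U+1F648: 4-byte form → F0 9F 99 88.
Concatenated (20 bytes): E2 89 9F F0 A9 BD A8 F0 AE AF 85 29 F0 92 86 B6 F0 9F 99 88.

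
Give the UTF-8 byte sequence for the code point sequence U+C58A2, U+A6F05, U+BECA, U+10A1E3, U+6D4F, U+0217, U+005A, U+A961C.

U+C58A2: 4-byte form → F3 85 A2 A2.
U+A6F05: 4-byte form → F2 A6 BC 85.
U+BECA: 3-byte form → EB BB 8A.
U+10A1E3: 4-byte form → F4 8A 87 A3.
U+6D4F: 3-byte form → E6 B5 8F.
U+0217: 2-byte form → C8 97.
U+005A: 1-byte form → 5A.
U+A961C: 4-byte form → F2 A9 98 9C.
Concatenated (25 bytes): F3 85 A2 A2 F2 A6 BC 85 EB BB 8A F4 8A 87 A3 E6 B5 8F C8 97 5A F2 A9 98 9C.

F3 85 A2 A2 F2 A6 BC 85 EB BB 8A F4 8A 87 A3 E6 B5 8F C8 97 5A F2 A9 98 9C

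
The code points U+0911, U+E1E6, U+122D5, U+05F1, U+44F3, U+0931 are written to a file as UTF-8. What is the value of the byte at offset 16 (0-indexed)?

0xA4

U+0911 → 3-byte form E0 A4 91 at offsets 0–2.
U+E1E6 → 3-byte form EE 87 A6 at offsets 3–5.
U+122D5 → 4-byte form F0 92 8B 95 at offsets 6–9.
U+05F1 → 2-byte form D7 B1 at offsets 10–11.
U+44F3 → 3-byte form E4 93 B3 at offsets 12–14.
U+0931 → 3-byte form E0 A4 B1 at offsets 15–17.
Offset 16 falls in char 6's range; it's byte 2 of E0 A4 B1 = 0xA4.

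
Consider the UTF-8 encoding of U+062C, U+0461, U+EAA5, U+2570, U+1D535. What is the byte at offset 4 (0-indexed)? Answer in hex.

U+062C → 2-byte form D8 AC at offsets 0–1.
U+0461 → 2-byte form D1 A1 at offsets 2–3.
U+EAA5 → 3-byte form EE AA A5 at offsets 4–6.
Offset 4 falls in char 3's range; it's byte 1 of EE AA A5 = 0xEE.

0xEE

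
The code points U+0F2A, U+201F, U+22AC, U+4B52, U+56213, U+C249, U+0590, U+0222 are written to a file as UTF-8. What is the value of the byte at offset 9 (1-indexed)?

0xAC

1-indexed offset 9 is 0-indexed offset 8.
U+0F2A → 3-byte form E0 BC AA at offsets 0–2.
U+201F → 3-byte form E2 80 9F at offsets 3–5.
U+22AC → 3-byte form E2 8A AC at offsets 6–8.
Offset 8 falls in char 3's range; it's byte 3 of E2 8A AC = 0xAC.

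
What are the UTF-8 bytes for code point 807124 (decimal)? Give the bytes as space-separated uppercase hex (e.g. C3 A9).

U+C50D4 = 0xC50D4 = 807124 decimal. In range U+10000–U+10FFFF → 4-byte form: 11110xxx 10xxxxxx 10xxxxxx 10xxxxxx.
Binary (21 bits): 011000101000011010100.
Split 3+6+6+6: 011 | 000101 | 000011 | 010100.
Byte 1: 11110011 = 0xF3.
Byte 2: 10000101 = 0x85.
Byte 3: 10000011 = 0x83.
Byte 4: 10010100 = 0x94.

F3 85 83 94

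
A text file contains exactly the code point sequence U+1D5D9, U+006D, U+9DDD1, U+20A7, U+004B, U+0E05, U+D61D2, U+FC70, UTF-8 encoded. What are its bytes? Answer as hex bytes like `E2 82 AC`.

F0 9D 97 99 6D F2 9D B7 91 E2 82 A7 4B E0 B8 85 F3 96 87 92 EF B1 B0

U+1D5D9: 4-byte form → F0 9D 97 99.
U+006D: 1-byte form → 6D.
U+9DDD1: 4-byte form → F2 9D B7 91.
U+20A7: 3-byte form → E2 82 A7.
U+004B: 1-byte form → 4B.
U+0E05: 3-byte form → E0 B8 85.
U+D61D2: 4-byte form → F3 96 87 92.
U+FC70: 3-byte form → EF B1 B0.
Concatenated (23 bytes): F0 9D 97 99 6D F2 9D B7 91 E2 82 A7 4B E0 B8 85 F3 96 87 92 EF B1 B0.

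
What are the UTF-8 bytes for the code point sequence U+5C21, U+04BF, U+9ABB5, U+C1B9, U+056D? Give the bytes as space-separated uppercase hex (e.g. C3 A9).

U+5C21: 3-byte form → E5 B0 A1.
U+04BF: 2-byte form → D2 BF.
U+9ABB5: 4-byte form → F2 9A AE B5.
U+C1B9: 3-byte form → EC 86 B9.
U+056D: 2-byte form → D5 AD.
Concatenated (14 bytes): E5 B0 A1 D2 BF F2 9A AE B5 EC 86 B9 D5 AD.

E5 B0 A1 D2 BF F2 9A AE B5 EC 86 B9 D5 AD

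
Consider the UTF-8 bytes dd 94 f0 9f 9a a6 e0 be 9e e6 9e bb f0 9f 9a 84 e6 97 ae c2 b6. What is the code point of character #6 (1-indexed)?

Offset 0: leading byte 0xDD = 11011101 → 2-byte char #1 = DD 94.
Offset 2: leading byte 0xF0 = 11110000 → 4-byte char #2 = F0 9F 9A A6.
Offset 6: leading byte 0xE0 = 11100000 → 3-byte char #3 = E0 BE 9E.
Offset 9: leading byte 0xE6 = 11100110 → 3-byte char #4 = E6 9E BB.
Offset 12: leading byte 0xF0 = 11110000 → 4-byte char #5 = F0 9F 9A 84.
Offset 16: leading byte 0xE6 = 11100110 → 3-byte char #6 = E6 97 AE.
Leading byte 0xE6 = 11100110 matches 1110xxxx → 3-byte sequence.
Byte 1: 0xE6 = 11100110, payload 0110 (4 bits).
Byte 2: 0x97 = 10010111 (10xxxxxx ✓), payload 010111.
Byte 3: 0xAE = 10101110 (10xxxxxx ✓), payload 101110.
Concatenate: 0110010111101110 = 0x65EE (16 bits → U+65EE).

U+65EE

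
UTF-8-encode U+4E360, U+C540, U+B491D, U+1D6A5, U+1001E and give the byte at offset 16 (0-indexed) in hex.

U+4E360 → 4-byte form F1 8E 8D A0 at offsets 0–3.
U+C540 → 3-byte form EC 95 80 at offsets 4–6.
U+B491D → 4-byte form F2 B4 A4 9D at offsets 7–10.
U+1D6A5 → 4-byte form F0 9D 9A A5 at offsets 11–14.
U+1001E → 4-byte form F0 90 80 9E at offsets 15–18.
Offset 16 falls in char 5's range; it's byte 2 of F0 90 80 9E = 0x90.

0x90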